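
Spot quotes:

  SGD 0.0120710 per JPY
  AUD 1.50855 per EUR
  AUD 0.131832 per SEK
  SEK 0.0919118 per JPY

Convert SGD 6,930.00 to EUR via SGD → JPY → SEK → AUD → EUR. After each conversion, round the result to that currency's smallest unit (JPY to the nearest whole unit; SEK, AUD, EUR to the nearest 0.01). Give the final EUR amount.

EUR 4,611.29

SGD 6,930.00 ÷ 0.0120710 = JPY 574,103
JPY 574,103 × 0.0919118 = SEK 52,766.84
SEK 52,766.84 × 0.131832 = AUD 6,956.36
AUD 6,956.36 ÷ 1.50855 = EUR 4,611.29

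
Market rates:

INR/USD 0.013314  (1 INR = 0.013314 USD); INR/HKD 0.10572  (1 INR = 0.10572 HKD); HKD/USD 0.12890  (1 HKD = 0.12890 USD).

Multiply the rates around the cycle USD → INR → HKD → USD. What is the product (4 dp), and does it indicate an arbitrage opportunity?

1.0235 (arbitrage exists)

Around USD → INR → HKD → USD: 1 ÷ 0.013314 × 0.10572 × 0.12890 = 1.023532
Product > 1; profitable direction is USD → INR → HKD → USD.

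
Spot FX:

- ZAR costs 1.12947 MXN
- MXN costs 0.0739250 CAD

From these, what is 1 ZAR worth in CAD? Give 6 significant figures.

1 ZAR × 1.12947 = 1.12947 MXN
1.12947 MXN × 0.0739250 = 0.0834961 CAD

ZAR/CAD = 0.0834961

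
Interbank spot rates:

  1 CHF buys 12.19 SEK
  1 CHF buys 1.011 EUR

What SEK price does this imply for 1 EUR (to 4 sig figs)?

EUR/SEK = 12.06

1 EUR ÷ 1.011 = 0.98912 CHF
0.98912 CHF × 12.19 = 12.0574 SEK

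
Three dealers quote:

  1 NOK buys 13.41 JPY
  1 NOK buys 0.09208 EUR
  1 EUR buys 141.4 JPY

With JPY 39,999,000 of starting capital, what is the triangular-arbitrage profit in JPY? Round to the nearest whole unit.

Profitable loop is JPY → EUR → NOK → JPY:
JPY 39,999,000 ÷ 141.4 = EUR 282,878.36
EUR 282,878.36 ÷ 0.09208 = NOK 3,072,093.39
NOK 3,072,093.39 × 13.41 = JPY 41,196,772
Profit = JPY 41,196,772 − JPY 39,999,000

Profit: JPY 1,197,772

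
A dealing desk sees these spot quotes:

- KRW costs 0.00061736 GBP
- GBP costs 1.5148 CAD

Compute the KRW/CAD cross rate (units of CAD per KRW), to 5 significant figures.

KRW/CAD = 0.00093518

1 KRW × 0.00061736 = 0.00061736 GBP
0.00061736 GBP × 1.5148 = 0.000935177 CAD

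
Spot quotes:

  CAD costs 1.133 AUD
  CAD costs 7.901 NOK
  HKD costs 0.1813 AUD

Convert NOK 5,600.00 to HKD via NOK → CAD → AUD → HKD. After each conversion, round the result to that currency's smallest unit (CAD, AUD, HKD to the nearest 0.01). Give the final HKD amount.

NOK 5,600.00 ÷ 7.901 = CAD 708.77
CAD 708.77 × 1.133 = AUD 803.04
AUD 803.04 ÷ 0.1813 = HKD 4,429.34

HKD 4,429.34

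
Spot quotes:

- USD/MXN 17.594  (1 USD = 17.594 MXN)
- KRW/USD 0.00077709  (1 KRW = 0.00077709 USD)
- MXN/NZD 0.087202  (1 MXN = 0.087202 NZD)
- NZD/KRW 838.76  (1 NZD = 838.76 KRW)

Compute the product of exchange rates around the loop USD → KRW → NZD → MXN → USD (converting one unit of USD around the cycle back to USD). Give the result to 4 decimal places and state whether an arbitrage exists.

Around USD → KRW → NZD → MXN → USD: 1 ÷ 0.00077709 ÷ 838.76 ÷ 0.087202 ÷ 17.594 = 1.000000
Product ≈ 1 (deviation 0.000%, within rounding noise).

1.0000 (no arbitrage)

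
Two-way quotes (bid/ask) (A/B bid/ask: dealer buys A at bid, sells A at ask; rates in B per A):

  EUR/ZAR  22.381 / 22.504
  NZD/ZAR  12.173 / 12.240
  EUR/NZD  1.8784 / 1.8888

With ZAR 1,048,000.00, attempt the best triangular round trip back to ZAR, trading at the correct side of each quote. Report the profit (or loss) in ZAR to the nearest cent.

Net profit: ZAR 16,847.13

Best loop ZAR → EUR → NZD → ZAR:
ZAR 1,048,000.00 ÷ 22.504 (buy EUR at ask) = EUR 46,569.50
EUR 46,569.50 × 1.8784 (sell EUR at bid) = NZD 87,476.15
NZD 87,476.15 × 12.173 (sell NZD at bid) = ZAR 1,064,847.13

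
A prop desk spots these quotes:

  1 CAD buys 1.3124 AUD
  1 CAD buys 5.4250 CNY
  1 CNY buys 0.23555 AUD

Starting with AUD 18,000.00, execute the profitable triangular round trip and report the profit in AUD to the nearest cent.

Profitable loop is AUD → CNY → CAD → AUD:
AUD 18,000.00 ÷ 0.23555 = CNY 76,416.90
CNY 76,416.90 ÷ 5.4250 = CAD 14,086.06
CAD 14,086.06 × 1.3124 = AUD 18,486.55
Profit = AUD 18,486.55 − AUD 18,000.00

Profit: AUD 486.55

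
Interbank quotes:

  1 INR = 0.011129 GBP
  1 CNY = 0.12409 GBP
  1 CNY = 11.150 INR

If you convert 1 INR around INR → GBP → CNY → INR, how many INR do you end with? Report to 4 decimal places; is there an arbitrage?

Around INR → GBP → CNY → INR: 1 × 0.011129 ÷ 0.12409 × 11.150 = 0.999987
Product ≈ 1 (deviation 0.001%, within rounding noise).

1.0000 (no arbitrage)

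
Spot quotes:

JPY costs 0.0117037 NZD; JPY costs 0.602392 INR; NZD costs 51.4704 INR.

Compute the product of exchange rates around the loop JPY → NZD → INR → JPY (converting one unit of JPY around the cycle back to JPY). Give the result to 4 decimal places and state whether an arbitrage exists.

Around JPY → NZD → INR → JPY: 1 × 0.0117037 × 51.4704 ÷ 0.602392 = 1.000004
Product ≈ 1 (deviation 0.000%, within rounding noise).

1.0000 (no arbitrage)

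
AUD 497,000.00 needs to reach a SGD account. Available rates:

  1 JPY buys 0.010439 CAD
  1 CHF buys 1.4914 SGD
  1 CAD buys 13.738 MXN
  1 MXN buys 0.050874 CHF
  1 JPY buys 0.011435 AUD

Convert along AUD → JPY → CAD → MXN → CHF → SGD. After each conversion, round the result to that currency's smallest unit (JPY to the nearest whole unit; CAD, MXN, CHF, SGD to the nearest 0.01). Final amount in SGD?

AUD 497,000.00 ÷ 0.011435 = JPY 43,463,052
JPY 43,463,052 × 0.010439 = CAD 453,710.80
CAD 453,710.80 × 13.738 = MXN 6,233,078.97
MXN 6,233,078.97 × 0.050874 = CHF 317,101.66
CHF 317,101.66 × 1.4914 = SGD 472,925.42

SGD 472,925.42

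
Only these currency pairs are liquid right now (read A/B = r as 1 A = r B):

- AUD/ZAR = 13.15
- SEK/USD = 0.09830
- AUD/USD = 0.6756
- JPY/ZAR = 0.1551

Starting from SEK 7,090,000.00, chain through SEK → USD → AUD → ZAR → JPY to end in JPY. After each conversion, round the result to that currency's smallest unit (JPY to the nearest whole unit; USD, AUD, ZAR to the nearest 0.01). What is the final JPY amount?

JPY 87,462,939

SEK 7,090,000.00 × 0.09830 = USD 696,947.00
USD 696,947.00 ÷ 0.6756 = AUD 1,031,597.10
AUD 1,031,597.10 × 13.15 = ZAR 13,565,501.87
ZAR 13,565,501.87 ÷ 0.1551 = JPY 87,462,939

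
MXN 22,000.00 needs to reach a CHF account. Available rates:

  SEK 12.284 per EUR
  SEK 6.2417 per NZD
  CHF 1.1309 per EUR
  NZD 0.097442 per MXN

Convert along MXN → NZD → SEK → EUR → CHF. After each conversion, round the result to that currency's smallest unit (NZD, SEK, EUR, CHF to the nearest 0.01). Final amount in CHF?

MXN 22,000.00 × 0.097442 = NZD 2,143.72
NZD 2,143.72 × 6.2417 = SEK 13,380.46
SEK 13,380.46 ÷ 12.284 = EUR 1,089.26
EUR 1,089.26 × 1.1309 = CHF 1,231.84

CHF 1,231.84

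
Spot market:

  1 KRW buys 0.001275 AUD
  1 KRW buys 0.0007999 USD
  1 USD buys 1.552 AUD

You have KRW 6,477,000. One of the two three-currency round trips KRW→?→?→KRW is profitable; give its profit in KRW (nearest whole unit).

Profit: KRW 175,068

Profitable loop is KRW → AUD → USD → KRW:
KRW 6,477,000 × 0.001275 = AUD 8,258.18
AUD 8,258.18 ÷ 1.552 = USD 5,320.99
USD 5,320.99 ÷ 0.0007999 = KRW 6,652,068
Profit = KRW 6,652,068 − KRW 6,477,000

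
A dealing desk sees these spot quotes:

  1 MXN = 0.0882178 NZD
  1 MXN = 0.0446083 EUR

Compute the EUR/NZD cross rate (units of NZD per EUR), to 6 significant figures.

EUR/NZD = 1.97761

1 EUR ÷ 0.0446083 = 22.4174 MXN
22.4174 MXN × 0.0882178 = 1.97761 NZD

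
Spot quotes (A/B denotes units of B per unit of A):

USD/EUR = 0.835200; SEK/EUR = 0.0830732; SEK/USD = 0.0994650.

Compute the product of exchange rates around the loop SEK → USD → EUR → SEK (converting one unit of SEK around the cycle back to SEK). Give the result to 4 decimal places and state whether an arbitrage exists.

1.0000 (no arbitrage)

Around SEK → USD → EUR → SEK: 1 × 0.0994650 × 0.835200 ÷ 0.0830732 = 1.000000
Product ≈ 1 (deviation 0.000%, within rounding noise).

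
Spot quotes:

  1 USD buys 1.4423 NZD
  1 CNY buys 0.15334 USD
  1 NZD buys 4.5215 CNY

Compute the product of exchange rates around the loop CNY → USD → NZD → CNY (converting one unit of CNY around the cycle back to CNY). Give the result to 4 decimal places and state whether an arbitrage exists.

Around CNY → USD → NZD → CNY: 1 × 0.15334 × 1.4423 × 4.5215 = 0.999985
Product ≈ 1 (deviation 0.001%, within rounding noise).

1.0000 (no arbitrage)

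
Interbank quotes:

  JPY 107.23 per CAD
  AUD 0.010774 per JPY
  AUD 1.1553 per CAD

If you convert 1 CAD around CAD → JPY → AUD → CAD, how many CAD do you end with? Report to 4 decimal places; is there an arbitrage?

1.0000 (no arbitrage)

Around CAD → JPY → AUD → CAD: 1 × 107.23 × 0.010774 ÷ 1.1553 = 0.999997
Product ≈ 1 (deviation 0.000%, within rounding noise).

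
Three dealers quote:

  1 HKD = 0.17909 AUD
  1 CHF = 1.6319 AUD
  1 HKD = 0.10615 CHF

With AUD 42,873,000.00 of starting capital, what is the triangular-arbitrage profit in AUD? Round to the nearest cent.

Profitable loop is AUD → CHF → HKD → AUD:
AUD 42,873,000.00 ÷ 1.6319 = CHF 26,271,830.38
CHF 26,271,830.38 ÷ 0.10615 = HKD 247,497,224.51
HKD 247,497,224.51 × 0.17909 = AUD 44,324,277.94
Profit = AUD 44,324,277.94 − AUD 42,873,000.00

Profit: AUD 1,451,277.94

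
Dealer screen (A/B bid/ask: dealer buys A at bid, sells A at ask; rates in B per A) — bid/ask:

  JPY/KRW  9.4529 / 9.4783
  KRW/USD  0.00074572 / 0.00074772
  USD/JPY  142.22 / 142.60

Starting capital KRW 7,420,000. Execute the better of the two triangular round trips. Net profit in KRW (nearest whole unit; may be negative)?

Best loop KRW → USD → JPY → KRW:
KRW 7,420,000 × 0.00074572 (sell KRW at bid) = USD 5,533.24
USD 5,533.24 × 142.22 (sell USD at bid) = JPY 786,938
JPY 786,938 × 9.4529 (sell JPY at bid) = KRW 7,438,844

Net profit: KRW 18,844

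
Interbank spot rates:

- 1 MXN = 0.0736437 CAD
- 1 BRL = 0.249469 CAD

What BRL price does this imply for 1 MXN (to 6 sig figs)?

1 MXN × 0.0736437 = 0.0736437 CAD
0.0736437 CAD ÷ 0.249469 = 0.295202 BRL

MXN/BRL = 0.295202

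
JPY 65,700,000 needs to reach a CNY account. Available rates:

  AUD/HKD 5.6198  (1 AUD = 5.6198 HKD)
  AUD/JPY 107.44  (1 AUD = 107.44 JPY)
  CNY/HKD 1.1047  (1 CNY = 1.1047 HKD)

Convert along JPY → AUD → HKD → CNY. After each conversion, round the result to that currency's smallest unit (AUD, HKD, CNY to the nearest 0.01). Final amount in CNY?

JPY 65,700,000 ÷ 107.44 = AUD 611,504.10
AUD 611,504.10 × 5.6198 = HKD 3,436,530.74
HKD 3,436,530.74 ÷ 1.1047 = CNY 3,110,827.14

CNY 3,110,827.14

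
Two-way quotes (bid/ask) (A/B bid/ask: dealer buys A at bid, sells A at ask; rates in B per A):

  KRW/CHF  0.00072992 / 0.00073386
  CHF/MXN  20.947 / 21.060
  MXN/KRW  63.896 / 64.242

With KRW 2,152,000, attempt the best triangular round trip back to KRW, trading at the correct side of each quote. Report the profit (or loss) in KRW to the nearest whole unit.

Net profit: KRW 15,463

Best loop KRW → MXN → CHF → KRW:
KRW 2,152,000 ÷ 64.242 (buy MXN at ask) = MXN 33,498.33
MXN 33,498.33 ÷ 21.060 (buy CHF at ask) = CHF 1,590.61
CHF 1,590.61 ÷ 0.00073386 (buy KRW at ask) = KRW 2,167,463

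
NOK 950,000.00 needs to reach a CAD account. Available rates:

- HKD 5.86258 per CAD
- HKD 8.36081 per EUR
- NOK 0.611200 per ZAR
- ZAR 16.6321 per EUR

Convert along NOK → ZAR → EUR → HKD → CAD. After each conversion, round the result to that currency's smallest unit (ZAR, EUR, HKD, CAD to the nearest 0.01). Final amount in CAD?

NOK 950,000.00 ÷ 0.611200 = ZAR 1,554,319.37
ZAR 1,554,319.37 ÷ 16.6321 = EUR 93,452.98
EUR 93,452.98 × 8.36081 = HKD 781,342.61
HKD 781,342.61 ÷ 5.86258 = CAD 133,276.24

CAD 133,276.24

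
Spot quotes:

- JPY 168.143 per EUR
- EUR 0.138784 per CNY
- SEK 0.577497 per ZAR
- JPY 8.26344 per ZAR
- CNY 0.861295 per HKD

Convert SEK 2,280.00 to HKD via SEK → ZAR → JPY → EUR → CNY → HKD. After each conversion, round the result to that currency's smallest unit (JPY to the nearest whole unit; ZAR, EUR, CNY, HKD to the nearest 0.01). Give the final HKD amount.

SEK 2,280.00 ÷ 0.577497 = ZAR 3,948.07
ZAR 3,948.07 × 8.26344 = JPY 32,625
JPY 32,625 ÷ 168.143 = EUR 194.03
EUR 194.03 ÷ 0.138784 = CNY 1,398.07
CNY 1,398.07 ÷ 0.861295 = HKD 1,623.22

HKD 1,623.22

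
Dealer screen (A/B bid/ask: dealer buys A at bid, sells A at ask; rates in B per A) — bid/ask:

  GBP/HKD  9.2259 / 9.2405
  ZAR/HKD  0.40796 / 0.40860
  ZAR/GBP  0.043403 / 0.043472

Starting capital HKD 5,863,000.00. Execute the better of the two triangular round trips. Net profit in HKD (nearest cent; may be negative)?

Net profit: HKD 91,322.93

Best loop HKD → GBP → ZAR → HKD:
HKD 5,863,000.00 ÷ 9.2405 (buy GBP at ask) = GBP 634,489.48
GBP 634,489.48 ÷ 0.043472 (buy ZAR at ask) = ZAR 14,595,359.67
ZAR 14,595,359.67 × 0.40796 (sell ZAR at bid) = HKD 5,954,322.93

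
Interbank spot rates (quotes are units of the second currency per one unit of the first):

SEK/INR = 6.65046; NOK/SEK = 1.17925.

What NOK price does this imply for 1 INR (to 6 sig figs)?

INR/NOK = 0.127509

1 INR ÷ 6.65046 = 0.150366 SEK
0.150366 SEK ÷ 1.17925 = 0.127509 NOK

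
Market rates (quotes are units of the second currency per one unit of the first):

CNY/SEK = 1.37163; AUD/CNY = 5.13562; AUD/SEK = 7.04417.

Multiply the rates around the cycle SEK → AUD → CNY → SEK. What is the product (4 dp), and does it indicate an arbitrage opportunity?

Around SEK → AUD → CNY → SEK: 1 ÷ 7.04417 × 5.13562 × 1.37163 = 1.000000
Product ≈ 1 (deviation 0.000%, within rounding noise).

1.0000 (no arbitrage)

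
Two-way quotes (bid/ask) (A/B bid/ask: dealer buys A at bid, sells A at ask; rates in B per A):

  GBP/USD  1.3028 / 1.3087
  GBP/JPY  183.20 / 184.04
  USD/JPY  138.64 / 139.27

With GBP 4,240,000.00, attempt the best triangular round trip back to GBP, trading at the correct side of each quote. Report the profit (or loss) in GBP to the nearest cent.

Net profit: GBP 21,805.72

Best loop GBP → JPY → USD → GBP:
GBP 4,240,000.00 × 183.20 (sell GBP at bid) = JPY 776,768,000
JPY 776,768,000 ÷ 139.27 (buy USD at ask) = USD 5,577,425.15
USD 5,577,425.15 ÷ 1.3087 (buy GBP at ask) = GBP 4,261,805.72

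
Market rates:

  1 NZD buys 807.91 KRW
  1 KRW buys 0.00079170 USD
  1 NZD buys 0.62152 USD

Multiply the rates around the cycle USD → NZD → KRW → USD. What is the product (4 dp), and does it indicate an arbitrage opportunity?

1.0291 (arbitrage exists)

Around USD → NZD → KRW → USD: 1 ÷ 0.62152 × 807.91 × 0.00079170 = 1.029126
Product > 1; profitable direction is USD → NZD → KRW → USD.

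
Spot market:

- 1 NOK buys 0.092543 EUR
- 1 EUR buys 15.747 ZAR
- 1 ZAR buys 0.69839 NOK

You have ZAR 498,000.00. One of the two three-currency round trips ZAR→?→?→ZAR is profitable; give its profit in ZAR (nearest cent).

Profit: ZAR 8,837.52

Profitable loop is ZAR → NOK → EUR → ZAR:
ZAR 498,000.00 × 0.69839 = NOK 347,798.22
NOK 347,798.22 × 0.092543 = EUR 32,186.29
EUR 32,186.29 × 15.747 = ZAR 506,837.52
Profit = ZAR 506,837.52 − ZAR 498,000.00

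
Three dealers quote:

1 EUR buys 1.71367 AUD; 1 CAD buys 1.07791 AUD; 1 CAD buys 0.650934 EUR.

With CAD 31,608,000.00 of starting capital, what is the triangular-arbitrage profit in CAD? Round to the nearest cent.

Profitable loop is CAD → EUR → AUD → CAD:
CAD 31,608,000.00 × 0.650934 = EUR 20,574,721.87
EUR 20,574,721.87 × 1.71367 = AUD 35,258,283.63
AUD 35,258,283.63 ÷ 1.07791 = CAD 32,709,858.55
Profit = CAD 32,709,858.55 − CAD 31,608,000.00

Profit: CAD 1,101,858.55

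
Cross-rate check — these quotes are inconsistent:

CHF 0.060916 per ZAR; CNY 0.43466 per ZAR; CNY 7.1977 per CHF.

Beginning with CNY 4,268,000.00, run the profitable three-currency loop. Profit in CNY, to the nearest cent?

Profit: CNY 37,264.66

Profitable loop is CNY → ZAR → CHF → CNY:
CNY 4,268,000.00 ÷ 0.43466 = ZAR 9,819,169.01
ZAR 9,819,169.01 × 0.060916 = CHF 598,144.50
CHF 598,144.50 × 7.1977 = CNY 4,305,264.66
Profit = CNY 4,305,264.66 − CNY 4,268,000.00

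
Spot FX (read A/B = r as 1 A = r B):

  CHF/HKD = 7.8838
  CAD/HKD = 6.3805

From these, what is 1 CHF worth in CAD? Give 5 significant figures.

CHF/CAD = 1.2356

1 CHF × 7.8838 = 7.8838 HKD
7.8838 HKD ÷ 6.3805 = 1.23561 CAD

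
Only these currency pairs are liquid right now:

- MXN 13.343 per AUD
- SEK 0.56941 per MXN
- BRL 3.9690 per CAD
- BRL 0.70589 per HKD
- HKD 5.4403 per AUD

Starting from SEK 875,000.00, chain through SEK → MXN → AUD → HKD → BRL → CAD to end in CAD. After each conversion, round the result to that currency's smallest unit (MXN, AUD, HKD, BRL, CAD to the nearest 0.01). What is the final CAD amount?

SEK 875,000.00 ÷ 0.56941 = MXN 1,536,678.32
MXN 1,536,678.32 ÷ 13.343 = AUD 115,167.38
AUD 115,167.38 × 5.4403 = HKD 626,545.10
HKD 626,545.10 × 0.70589 = BRL 442,271.92
BRL 442,271.92 ÷ 3.9690 = CAD 111,431.57

CAD 111,431.57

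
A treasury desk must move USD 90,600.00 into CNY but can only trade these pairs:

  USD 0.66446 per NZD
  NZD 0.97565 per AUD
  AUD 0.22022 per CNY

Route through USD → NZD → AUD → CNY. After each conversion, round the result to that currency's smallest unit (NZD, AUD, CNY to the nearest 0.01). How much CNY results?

CNY 634,612.39

USD 90,600.00 ÷ 0.66446 = NZD 136,351.32
NZD 136,351.32 ÷ 0.97565 = AUD 139,754.34
AUD 139,754.34 ÷ 0.22022 = CNY 634,612.39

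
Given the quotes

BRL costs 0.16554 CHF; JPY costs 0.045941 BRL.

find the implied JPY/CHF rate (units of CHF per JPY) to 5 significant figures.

1 JPY × 0.045941 = 0.045941 BRL
0.045941 BRL × 0.16554 = 0.00760507 CHF

JPY/CHF = 0.0076051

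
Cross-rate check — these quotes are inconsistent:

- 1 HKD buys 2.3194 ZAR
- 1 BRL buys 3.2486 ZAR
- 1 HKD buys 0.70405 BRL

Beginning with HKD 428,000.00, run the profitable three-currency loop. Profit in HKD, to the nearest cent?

Profitable loop is HKD → ZAR → BRL → HKD:
HKD 428,000.00 × 2.3194 = ZAR 992,703.20
ZAR 992,703.20 ÷ 3.2486 = BRL 305,578.77
BRL 305,578.77 ÷ 0.70405 = HKD 434,029.93
Profit = HKD 434,029.93 − HKD 428,000.00

Profit: HKD 6,029.93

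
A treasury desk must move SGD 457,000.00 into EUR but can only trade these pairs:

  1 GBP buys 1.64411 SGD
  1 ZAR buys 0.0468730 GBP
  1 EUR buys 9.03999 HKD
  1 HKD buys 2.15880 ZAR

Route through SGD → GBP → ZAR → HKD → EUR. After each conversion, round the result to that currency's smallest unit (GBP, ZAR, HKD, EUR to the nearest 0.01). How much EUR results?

SGD 457,000.00 ÷ 1.64411 = GBP 277,961.94
GBP 277,961.94 ÷ 0.0468730 = ZAR 5,930,107.74
ZAR 5,930,107.74 ÷ 2.15880 = HKD 2,746,946.33
HKD 2,746,946.33 ÷ 9.03999 = EUR 303,866.08

EUR 303,866.08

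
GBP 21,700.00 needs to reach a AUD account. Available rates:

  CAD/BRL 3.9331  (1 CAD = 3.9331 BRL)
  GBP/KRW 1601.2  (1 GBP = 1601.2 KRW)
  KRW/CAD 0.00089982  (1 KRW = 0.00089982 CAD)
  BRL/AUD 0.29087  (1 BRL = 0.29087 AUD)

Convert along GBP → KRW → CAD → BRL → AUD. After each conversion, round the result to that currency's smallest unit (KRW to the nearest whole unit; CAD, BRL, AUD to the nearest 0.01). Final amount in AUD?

GBP 21,700.00 × 1601.2 = KRW 34,746,040
KRW 34,746,040 × 0.00089982 = CAD 31,265.18
CAD 31,265.18 × 3.9331 = BRL 122,969.08
BRL 122,969.08 × 0.29087 = AUD 35,768.02

AUD 35,768.02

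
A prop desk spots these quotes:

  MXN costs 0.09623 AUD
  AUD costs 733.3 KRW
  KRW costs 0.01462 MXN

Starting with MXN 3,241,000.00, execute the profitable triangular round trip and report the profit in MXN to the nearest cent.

Profit: MXN 102,632.78

Profitable loop is MXN → AUD → KRW → MXN:
MXN 3,241,000.00 × 0.09623 = AUD 311,881.43
AUD 311,881.43 × 733.3 = KRW 228,702,653
KRW 228,702,653 × 0.01462 = MXN 3,343,632.78
Profit = MXN 3,343,632.78 − MXN 3,241,000.00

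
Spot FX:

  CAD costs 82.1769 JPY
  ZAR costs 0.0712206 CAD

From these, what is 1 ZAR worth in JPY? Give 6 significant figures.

ZAR/JPY = 5.85269

1 ZAR × 0.0712206 = 0.0712206 CAD
0.0712206 CAD × 82.1769 = 5.85269 JPY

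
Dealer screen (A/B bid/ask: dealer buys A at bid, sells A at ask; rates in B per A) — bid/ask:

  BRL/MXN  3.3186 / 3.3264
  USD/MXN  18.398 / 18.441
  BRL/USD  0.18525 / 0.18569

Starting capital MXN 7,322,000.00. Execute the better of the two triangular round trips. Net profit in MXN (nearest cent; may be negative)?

Net profit: MXN 180,121.33

Best loop MXN → BRL → USD → MXN:
MXN 7,322,000.00 ÷ 3.3264 (buy BRL at ask) = BRL 2,201,178.45
BRL 2,201,178.45 × 0.18525 (sell BRL at bid) = USD 407,768.31
USD 407,768.31 × 18.398 (sell USD at bid) = MXN 7,502,121.33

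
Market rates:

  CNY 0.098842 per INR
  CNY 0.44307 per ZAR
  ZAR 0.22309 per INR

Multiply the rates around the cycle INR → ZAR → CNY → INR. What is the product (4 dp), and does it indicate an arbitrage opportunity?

1.0000 (no arbitrage)

Around INR → ZAR → CNY → INR: 1 × 0.22309 × 0.44307 ÷ 0.098842 = 1.000025
Product ≈ 1 (deviation 0.003%, within rounding noise).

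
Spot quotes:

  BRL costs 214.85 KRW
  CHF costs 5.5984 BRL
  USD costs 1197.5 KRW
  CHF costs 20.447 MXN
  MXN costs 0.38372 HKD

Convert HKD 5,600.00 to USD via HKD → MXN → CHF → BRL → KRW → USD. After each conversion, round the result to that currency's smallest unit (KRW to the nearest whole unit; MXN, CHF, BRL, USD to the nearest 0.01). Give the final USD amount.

HKD 5,600.00 ÷ 0.38372 = MXN 14,593.97
MXN 14,593.97 ÷ 20.447 = CHF 713.75
CHF 713.75 × 5.5984 = BRL 3,995.86
BRL 3,995.86 × 214.85 = KRW 858,511
KRW 858,511 ÷ 1197.5 = USD 716.92

USD 716.92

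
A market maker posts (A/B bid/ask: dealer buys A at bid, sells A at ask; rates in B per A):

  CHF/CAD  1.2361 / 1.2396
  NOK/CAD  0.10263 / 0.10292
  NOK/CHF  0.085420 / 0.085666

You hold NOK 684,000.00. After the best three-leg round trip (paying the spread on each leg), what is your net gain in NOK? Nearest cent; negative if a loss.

Best loop NOK → CHF → CAD → NOK:
NOK 684,000.00 × 0.085420 (sell NOK at bid) = CHF 58,427.28
CHF 58,427.28 × 1.2361 (sell CHF at bid) = CAD 72,221.96
CAD 72,221.96 ÷ 0.10292 (buy NOK at ask) = NOK 701,729.12

Net profit: NOK 17,729.12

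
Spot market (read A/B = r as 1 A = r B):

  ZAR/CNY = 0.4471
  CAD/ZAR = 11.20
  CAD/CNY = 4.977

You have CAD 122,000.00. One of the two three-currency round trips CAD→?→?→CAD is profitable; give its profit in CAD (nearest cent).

Profitable loop is CAD → ZAR → CNY → CAD:
CAD 122,000.00 × 11.20 = ZAR 1,366,400.00
ZAR 1,366,400.00 × 0.4471 = CNY 610,917.44
CNY 610,917.44 ÷ 4.977 = CAD 122,748.13
Profit = CAD 122,748.13 − CAD 122,000.00

Profit: CAD 748.13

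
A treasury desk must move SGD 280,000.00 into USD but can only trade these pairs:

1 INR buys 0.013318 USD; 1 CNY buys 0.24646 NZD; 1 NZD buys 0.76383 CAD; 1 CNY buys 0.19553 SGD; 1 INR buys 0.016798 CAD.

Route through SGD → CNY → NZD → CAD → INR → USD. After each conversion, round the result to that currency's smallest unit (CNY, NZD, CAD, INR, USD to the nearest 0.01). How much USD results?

USD 213,731.84

SGD 280,000.00 ÷ 0.19553 = CNY 1,432,005.32
CNY 1,432,005.32 × 0.24646 = NZD 352,932.03
NZD 352,932.03 × 0.76383 = CAD 269,580.07
CAD 269,580.07 ÷ 0.016798 = INR 16,048,343.26
INR 16,048,343.26 × 0.013318 = USD 213,731.84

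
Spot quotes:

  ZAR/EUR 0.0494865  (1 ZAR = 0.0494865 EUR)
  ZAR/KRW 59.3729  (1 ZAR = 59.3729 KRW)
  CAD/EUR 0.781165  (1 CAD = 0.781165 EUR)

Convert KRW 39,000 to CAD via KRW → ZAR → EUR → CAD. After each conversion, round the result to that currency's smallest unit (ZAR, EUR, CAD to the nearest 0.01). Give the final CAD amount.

CAD 41.62

KRW 39,000 ÷ 59.3729 = ZAR 656.87
ZAR 656.87 × 0.0494865 = EUR 32.51
EUR 32.51 ÷ 0.781165 = CAD 41.62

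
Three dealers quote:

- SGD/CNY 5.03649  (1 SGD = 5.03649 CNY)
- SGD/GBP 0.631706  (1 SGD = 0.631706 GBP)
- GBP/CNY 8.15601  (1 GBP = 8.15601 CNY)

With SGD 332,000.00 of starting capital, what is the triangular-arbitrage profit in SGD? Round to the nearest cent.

Profit: SGD 7,627.51

Profitable loop is SGD → GBP → CNY → SGD:
SGD 332,000.00 × 0.631706 = GBP 209,726.39
GBP 209,726.39 × 8.15601 = CNY 1,710,530.55
CNY 1,710,530.55 ÷ 5.03649 = SGD 339,627.51
Profit = SGD 339,627.51 − SGD 332,000.00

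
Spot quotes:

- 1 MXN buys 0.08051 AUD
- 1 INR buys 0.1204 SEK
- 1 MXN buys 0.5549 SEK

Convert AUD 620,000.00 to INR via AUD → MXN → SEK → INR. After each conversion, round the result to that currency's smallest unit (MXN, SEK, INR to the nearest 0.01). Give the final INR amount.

INR 35,491,969.60

AUD 620,000.00 ÷ 0.08051 = MXN 7,700,906.72
MXN 7,700,906.72 × 0.5549 = SEK 4,273,233.14
SEK 4,273,233.14 ÷ 0.1204 = INR 35,491,969.60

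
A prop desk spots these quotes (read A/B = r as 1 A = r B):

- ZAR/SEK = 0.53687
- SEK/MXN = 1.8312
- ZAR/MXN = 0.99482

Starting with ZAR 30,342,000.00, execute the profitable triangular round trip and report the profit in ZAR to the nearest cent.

Profitable loop is ZAR → MXN → SEK → ZAR:
ZAR 30,342,000.00 × 0.99482 = MXN 30,184,828.44
MXN 30,184,828.44 ÷ 1.8312 = SEK 16,483,632.83
SEK 16,483,632.83 ÷ 0.53687 = ZAR 30,703,210.89
Profit = ZAR 30,703,210.89 − ZAR 30,342,000.00

Profit: ZAR 361,210.89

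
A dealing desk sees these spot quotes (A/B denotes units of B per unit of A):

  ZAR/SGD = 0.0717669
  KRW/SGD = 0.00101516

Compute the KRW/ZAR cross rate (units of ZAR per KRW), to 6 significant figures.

1 KRW × 0.00101516 = 0.00101516 SGD
0.00101516 SGD ÷ 0.0717669 = 0.0141452 ZAR

KRW/ZAR = 0.0141452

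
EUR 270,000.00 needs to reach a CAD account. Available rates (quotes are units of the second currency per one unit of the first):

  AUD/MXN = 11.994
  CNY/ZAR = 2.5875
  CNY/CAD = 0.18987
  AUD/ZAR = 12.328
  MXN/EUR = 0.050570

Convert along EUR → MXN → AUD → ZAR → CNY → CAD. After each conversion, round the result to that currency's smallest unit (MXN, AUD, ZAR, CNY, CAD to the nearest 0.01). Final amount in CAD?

CAD 402,694.21

EUR 270,000.00 ÷ 0.050570 = MXN 5,339,133.87
MXN 5,339,133.87 ÷ 11.994 = AUD 445,150.40
AUD 445,150.40 × 12.328 = ZAR 5,487,814.13
ZAR 5,487,814.13 ÷ 2.5875 = CNY 2,120,894.35
CNY 2,120,894.35 × 0.18987 = CAD 402,694.21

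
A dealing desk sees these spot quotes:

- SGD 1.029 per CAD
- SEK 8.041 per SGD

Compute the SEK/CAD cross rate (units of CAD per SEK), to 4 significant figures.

1 SEK ÷ 8.041 = 0.124363 SGD
0.124363 SGD ÷ 1.029 = 0.120858 CAD

SEK/CAD = 0.1209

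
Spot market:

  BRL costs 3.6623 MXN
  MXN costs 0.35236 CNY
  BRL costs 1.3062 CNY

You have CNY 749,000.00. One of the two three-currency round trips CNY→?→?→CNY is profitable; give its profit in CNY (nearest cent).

Profitable loop is CNY → MXN → BRL → CNY:
CNY 749,000.00 ÷ 0.35236 = MXN 2,125,666.93
MXN 2,125,666.93 ÷ 3.6623 = BRL 580,418.57
BRL 580,418.57 × 1.3062 = CNY 758,142.74
Profit = CNY 758,142.74 − CNY 749,000.00

Profit: CNY 9,142.74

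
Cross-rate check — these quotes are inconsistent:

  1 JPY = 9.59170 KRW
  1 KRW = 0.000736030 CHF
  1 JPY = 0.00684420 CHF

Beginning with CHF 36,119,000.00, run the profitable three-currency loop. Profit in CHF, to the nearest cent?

Profit: CHF 1,137,678.05

Profitable loop is CHF → JPY → KRW → CHF:
CHF 36,119,000.00 ÷ 0.00684420 = JPY 5,277,315,099
JPY 5,277,315,099 × 9.59170 = KRW 50,618,423,234
KRW 50,618,423,234 × 0.000736030 = CHF 37,256,678.05
Profit = CHF 37,256,678.05 − CHF 36,119,000.00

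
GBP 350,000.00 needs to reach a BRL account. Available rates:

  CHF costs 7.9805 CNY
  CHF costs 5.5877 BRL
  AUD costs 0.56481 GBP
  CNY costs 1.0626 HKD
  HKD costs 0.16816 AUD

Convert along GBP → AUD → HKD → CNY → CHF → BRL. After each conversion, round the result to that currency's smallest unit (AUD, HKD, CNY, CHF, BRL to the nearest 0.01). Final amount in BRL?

BRL 2,428,153.47

GBP 350,000.00 ÷ 0.56481 = AUD 619,677.41
AUD 619,677.41 ÷ 0.16816 = HKD 3,685,046.44
HKD 3,685,046.44 ÷ 1.0626 = CNY 3,467,952.61
CNY 3,467,952.61 ÷ 7.9805 = CHF 434,553.30
CHF 434,553.30 × 5.5877 = BRL 2,428,153.47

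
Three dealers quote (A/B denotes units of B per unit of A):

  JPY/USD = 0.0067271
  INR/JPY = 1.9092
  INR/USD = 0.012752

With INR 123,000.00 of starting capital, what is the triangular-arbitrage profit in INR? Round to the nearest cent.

Profitable loop is INR → JPY → USD → INR:
INR 123,000.00 × 1.9092 = JPY 234,832
JPY 234,832 × 0.0067271 = USD 1,579.74
USD 1,579.74 ÷ 0.012752 = INR 123,881.40
Profit = INR 123,881.40 − INR 123,000.00

Profit: INR 881.40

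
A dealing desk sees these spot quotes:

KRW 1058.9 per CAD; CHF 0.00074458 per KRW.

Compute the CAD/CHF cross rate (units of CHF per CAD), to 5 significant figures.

CAD/CHF = 0.78844

1 CAD × 1058.9 = 1058.9 KRW
1058.9 KRW × 0.00074458 = 0.788436 CHF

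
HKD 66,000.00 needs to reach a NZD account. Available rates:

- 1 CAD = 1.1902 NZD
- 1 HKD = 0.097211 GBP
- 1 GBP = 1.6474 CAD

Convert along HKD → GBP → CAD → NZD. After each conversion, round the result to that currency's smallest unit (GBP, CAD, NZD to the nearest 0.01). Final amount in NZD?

NZD 12,579.94

HKD 66,000.00 × 0.097211 = GBP 6,415.93
GBP 6,415.93 × 1.6474 = CAD 10,569.60
CAD 10,569.60 × 1.1902 = NZD 12,579.94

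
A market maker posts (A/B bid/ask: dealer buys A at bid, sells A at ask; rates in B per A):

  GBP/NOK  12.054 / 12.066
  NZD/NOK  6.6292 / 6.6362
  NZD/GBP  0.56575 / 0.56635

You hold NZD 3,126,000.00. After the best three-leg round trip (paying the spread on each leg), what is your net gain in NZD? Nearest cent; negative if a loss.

Best loop NZD → GBP → NOK → NZD:
NZD 3,126,000.00 × 0.56575 (sell NZD at bid) = GBP 1,768,534.50
GBP 1,768,534.50 × 12.054 (sell GBP at bid) = NOK 21,317,914.86
NOK 21,317,914.86 ÷ 6.6362 (buy NZD at ask) = NZD 3,212,367.75

Net profit: NZD 86,367.75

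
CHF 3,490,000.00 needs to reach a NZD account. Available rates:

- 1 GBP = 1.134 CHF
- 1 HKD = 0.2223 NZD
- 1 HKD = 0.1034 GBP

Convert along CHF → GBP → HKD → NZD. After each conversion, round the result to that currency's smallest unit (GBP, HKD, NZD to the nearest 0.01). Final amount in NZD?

NZD 6,616,545.39

CHF 3,490,000.00 ÷ 1.134 = GBP 3,077,601.41
GBP 3,077,601.41 ÷ 0.1034 = HKD 29,764,036.85
HKD 29,764,036.85 × 0.2223 = NZD 6,616,545.39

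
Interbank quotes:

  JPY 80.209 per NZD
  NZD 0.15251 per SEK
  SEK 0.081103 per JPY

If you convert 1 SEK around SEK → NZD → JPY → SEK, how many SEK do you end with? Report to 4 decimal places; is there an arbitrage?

0.9921 (arbitrage exists)

Around SEK → NZD → JPY → SEK: 1 × 0.15251 × 80.209 × 0.081103 = 0.992107
Product < 1; profitable direction is SEK → JPY → NZD → SEK.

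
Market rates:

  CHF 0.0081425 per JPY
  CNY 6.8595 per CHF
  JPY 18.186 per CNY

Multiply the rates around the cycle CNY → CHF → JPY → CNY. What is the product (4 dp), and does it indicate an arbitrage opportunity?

Around CNY → CHF → JPY → CNY: 1 ÷ 6.8595 ÷ 0.0081425 ÷ 18.186 = 0.984493
Product < 1; profitable direction is CNY → JPY → CHF → CNY.

0.9845 (arbitrage exists)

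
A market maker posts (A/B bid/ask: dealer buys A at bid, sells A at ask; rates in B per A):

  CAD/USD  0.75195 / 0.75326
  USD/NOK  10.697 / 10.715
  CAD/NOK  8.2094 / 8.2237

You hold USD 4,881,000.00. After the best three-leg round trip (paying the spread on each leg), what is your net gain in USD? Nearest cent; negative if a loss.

Net profit: USD 83,587.20

Best loop USD → CAD → NOK → USD:
USD 4,881,000.00 ÷ 0.75326 (buy CAD at ask) = CAD 6,479,834.32
CAD 6,479,834.32 × 8.2094 (sell CAD at bid) = NOK 53,195,551.87
NOK 53,195,551.87 ÷ 10.715 (buy USD at ask) = USD 4,964,587.20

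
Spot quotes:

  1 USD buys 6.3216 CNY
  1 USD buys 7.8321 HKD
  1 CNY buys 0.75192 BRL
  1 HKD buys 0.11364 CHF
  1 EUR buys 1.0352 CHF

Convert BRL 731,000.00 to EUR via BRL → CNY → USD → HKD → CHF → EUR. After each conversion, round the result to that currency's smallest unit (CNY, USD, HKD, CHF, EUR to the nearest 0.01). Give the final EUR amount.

EUR 132,222.05

BRL 731,000.00 ÷ 0.75192 = CNY 972,177.89
CNY 972,177.89 ÷ 6.3216 = USD 153,786.68
USD 153,786.68 × 7.8321 = HKD 1,204,472.66
HKD 1,204,472.66 × 0.11364 = CHF 136,876.27
CHF 136,876.27 ÷ 1.0352 = EUR 132,222.05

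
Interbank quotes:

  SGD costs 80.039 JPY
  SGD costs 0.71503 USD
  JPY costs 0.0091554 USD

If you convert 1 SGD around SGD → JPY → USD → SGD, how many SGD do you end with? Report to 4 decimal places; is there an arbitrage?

1.0248 (arbitrage exists)

Around SGD → JPY → USD → SGD: 1 × 80.039 × 0.0091554 ÷ 0.71503 = 1.024837
Product > 1; profitable direction is SGD → JPY → USD → SGD.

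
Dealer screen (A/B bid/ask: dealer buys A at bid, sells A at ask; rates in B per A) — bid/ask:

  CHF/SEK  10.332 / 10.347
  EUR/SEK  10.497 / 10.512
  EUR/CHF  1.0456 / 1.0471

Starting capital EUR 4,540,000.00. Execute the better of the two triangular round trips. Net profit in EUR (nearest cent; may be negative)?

Net profit: EUR 125,739.34

Best loop EUR → CHF → SEK → EUR:
EUR 4,540,000.00 × 1.0456 (sell EUR at bid) = CHF 4,747,024.00
CHF 4,747,024.00 × 10.332 (sell CHF at bid) = SEK 49,046,251.97
SEK 49,046,251.97 ÷ 10.512 (buy EUR at ask) = EUR 4,665,739.34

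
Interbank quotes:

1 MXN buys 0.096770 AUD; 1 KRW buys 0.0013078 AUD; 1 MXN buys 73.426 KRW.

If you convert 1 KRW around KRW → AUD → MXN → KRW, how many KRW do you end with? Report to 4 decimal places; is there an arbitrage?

Around KRW → AUD → MXN → KRW: 1 × 0.0013078 ÷ 0.096770 × 73.426 = 0.992317
Product < 1; profitable direction is KRW → MXN → AUD → KRW.

0.9923 (arbitrage exists)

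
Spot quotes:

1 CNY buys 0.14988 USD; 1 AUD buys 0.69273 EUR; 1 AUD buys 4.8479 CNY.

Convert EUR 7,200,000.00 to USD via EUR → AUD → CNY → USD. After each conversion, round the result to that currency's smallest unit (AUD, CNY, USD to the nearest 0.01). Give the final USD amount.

USD 7,552,067.06

EUR 7,200,000.00 ÷ 0.69273 = AUD 10,393,659.87
AUD 10,393,659.87 × 4.8479 = CNY 50,387,423.68
CNY 50,387,423.68 × 0.14988 = USD 7,552,067.06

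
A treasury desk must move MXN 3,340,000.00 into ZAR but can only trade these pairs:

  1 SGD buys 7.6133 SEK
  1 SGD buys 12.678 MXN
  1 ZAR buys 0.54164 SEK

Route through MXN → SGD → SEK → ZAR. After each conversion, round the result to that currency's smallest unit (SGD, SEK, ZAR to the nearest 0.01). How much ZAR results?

MXN 3,340,000.00 ÷ 12.678 = SGD 263,448.49
SGD 263,448.49 × 7.6133 = SEK 2,005,712.39
SEK 2,005,712.39 ÷ 0.54164 = ZAR 3,703,035.95

ZAR 3,703,035.95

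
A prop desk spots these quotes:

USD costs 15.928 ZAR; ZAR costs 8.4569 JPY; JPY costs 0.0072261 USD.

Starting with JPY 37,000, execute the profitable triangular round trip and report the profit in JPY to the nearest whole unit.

Profit: JPY 1,012

Profitable loop is JPY → ZAR → USD → JPY:
JPY 37,000 ÷ 8.4569 = ZAR 4,375.13
ZAR 4,375.13 ÷ 15.928 = USD 274.68
USD 274.68 ÷ 0.0072261 = JPY 38,012
Profit = JPY 38,012 − JPY 37,000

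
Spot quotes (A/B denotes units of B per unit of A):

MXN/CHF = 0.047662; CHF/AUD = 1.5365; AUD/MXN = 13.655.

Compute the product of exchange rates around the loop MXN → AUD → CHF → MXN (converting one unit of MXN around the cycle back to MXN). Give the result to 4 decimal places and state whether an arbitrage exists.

1.0000 (no arbitrage)

Around MXN → AUD → CHF → MXN: 1 ÷ 13.655 ÷ 1.5365 ÷ 0.047662 = 1.000008
Product ≈ 1 (deviation 0.001%, within rounding noise).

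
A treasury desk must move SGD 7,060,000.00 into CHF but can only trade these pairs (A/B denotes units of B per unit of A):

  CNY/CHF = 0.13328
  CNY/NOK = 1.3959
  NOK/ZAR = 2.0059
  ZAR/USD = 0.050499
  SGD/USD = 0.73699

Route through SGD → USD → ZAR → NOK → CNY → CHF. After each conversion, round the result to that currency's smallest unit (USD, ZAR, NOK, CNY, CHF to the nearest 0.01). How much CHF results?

CHF 4,904,389.08

SGD 7,060,000.00 × 0.73699 = USD 5,203,149.40
USD 5,203,149.40 ÷ 0.050499 = ZAR 103,034,701.68
ZAR 103,034,701.68 ÷ 2.0059 = NOK 51,365,821.67
NOK 51,365,821.67 ÷ 1.3959 = CNY 36,797,637.13
CNY 36,797,637.13 × 0.13328 = CHF 4,904,389.08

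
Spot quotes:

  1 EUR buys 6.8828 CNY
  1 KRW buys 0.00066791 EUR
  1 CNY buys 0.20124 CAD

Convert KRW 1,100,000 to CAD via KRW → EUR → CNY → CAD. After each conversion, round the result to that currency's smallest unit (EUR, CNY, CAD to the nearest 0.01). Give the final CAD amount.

KRW 1,100,000 × 0.00066791 = EUR 734.70
EUR 734.70 × 6.8828 = CNY 5,056.79
CNY 5,056.79 × 0.20124 = CAD 1,017.63

CAD 1,017.63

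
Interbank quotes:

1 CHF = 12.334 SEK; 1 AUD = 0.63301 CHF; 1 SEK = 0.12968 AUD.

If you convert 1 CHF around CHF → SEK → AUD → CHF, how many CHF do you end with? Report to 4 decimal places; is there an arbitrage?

Around CHF → SEK → AUD → CHF: 1 × 12.334 × 0.12968 × 0.63301 = 1.012482
Product > 1; profitable direction is CHF → SEK → AUD → CHF.

1.0125 (arbitrage exists)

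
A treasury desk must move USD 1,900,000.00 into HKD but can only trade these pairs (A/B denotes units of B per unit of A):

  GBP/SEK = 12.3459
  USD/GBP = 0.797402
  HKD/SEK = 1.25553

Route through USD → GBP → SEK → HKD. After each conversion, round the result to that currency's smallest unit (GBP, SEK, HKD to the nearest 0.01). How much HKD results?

USD 1,900,000.00 × 0.797402 = GBP 1,515,063.80
GBP 1,515,063.80 × 12.3459 = SEK 18,704,826.17
SEK 18,704,826.17 ÷ 1.25553 = HKD 14,897,952.39

HKD 14,897,952.39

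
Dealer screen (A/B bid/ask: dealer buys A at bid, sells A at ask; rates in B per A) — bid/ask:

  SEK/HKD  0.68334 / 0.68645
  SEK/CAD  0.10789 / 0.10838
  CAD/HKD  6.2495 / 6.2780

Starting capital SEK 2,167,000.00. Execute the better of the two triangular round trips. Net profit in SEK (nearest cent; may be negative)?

Best loop SEK → HKD → CAD → SEK:
SEK 2,167,000.00 × 0.68334 (sell SEK at bid) = HKD 1,480,797.78
HKD 1,480,797.78 ÷ 6.2780 (buy CAD at ask) = CAD 235,870.94
CAD 235,870.94 ÷ 0.10838 (buy SEK at ask) = SEK 2,176,332.75

Net profit: SEK 9,332.75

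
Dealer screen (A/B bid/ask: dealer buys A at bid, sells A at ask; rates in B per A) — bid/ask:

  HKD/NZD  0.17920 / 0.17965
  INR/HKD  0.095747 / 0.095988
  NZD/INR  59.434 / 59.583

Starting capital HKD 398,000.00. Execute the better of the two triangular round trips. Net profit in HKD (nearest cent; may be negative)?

Best loop HKD → NZD → INR → HKD:
HKD 398,000.00 × 0.17920 (sell HKD at bid) = NZD 71,321.60
NZD 71,321.60 × 59.434 (sell NZD at bid) = INR 4,238,927.97
INR 4,238,927.97 × 0.095747 (sell INR at bid) = HKD 405,864.64

Net profit: HKD 7,864.64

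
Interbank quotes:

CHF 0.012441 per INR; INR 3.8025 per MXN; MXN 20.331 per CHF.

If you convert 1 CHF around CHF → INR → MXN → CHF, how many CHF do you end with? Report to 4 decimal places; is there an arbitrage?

Around CHF → INR → MXN → CHF: 1 ÷ 0.012441 ÷ 3.8025 ÷ 20.331 = 1.039721
Product > 1; profitable direction is CHF → INR → MXN → CHF.

1.0397 (arbitrage exists)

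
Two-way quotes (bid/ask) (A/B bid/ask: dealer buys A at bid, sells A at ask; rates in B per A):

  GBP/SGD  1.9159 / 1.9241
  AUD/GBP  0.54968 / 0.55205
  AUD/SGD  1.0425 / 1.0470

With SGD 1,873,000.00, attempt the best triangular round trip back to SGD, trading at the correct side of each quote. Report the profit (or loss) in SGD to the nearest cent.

Net profit: SGD 10,969.50

Best loop SGD → AUD → GBP → SGD:
SGD 1,873,000.00 ÷ 1.0470 (buy AUD at ask) = AUD 1,788,920.73
AUD 1,788,920.73 × 0.54968 (sell AUD at bid) = GBP 983,333.94
GBP 983,333.94 × 1.9159 (sell GBP at bid) = SGD 1,883,969.50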